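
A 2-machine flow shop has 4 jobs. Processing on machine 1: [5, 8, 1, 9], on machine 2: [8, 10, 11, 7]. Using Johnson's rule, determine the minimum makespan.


Apply Johnson's rule:
  Group 1 (a <= b): [(3, 1, 11), (1, 5, 8), (2, 8, 10)]
  Group 2 (a > b): [(4, 9, 7)]
Optimal job order: [3, 1, 2, 4]
Schedule:
  Job 3: M1 done at 1, M2 done at 12
  Job 1: M1 done at 6, M2 done at 20
  Job 2: M1 done at 14, M2 done at 30
  Job 4: M1 done at 23, M2 done at 37
Makespan = 37

37


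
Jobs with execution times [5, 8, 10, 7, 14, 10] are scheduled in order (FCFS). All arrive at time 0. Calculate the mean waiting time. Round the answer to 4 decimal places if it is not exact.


FCFS order (as given): [5, 8, 10, 7, 14, 10]
Waiting times:
  Job 1: wait = 0
  Job 2: wait = 5
  Job 3: wait = 13
  Job 4: wait = 23
  Job 5: wait = 30
  Job 6: wait = 44
Sum of waiting times = 115
Average waiting time = 115/6 = 19.1667

19.1667


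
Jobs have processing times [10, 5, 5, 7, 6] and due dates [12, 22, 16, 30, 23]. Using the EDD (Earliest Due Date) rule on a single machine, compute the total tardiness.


Sort by due date (EDD order): [(10, 12), (5, 16), (5, 22), (6, 23), (7, 30)]
Compute completion times and tardiness:
  Job 1: p=10, d=12, C=10, tardiness=max(0,10-12)=0
  Job 2: p=5, d=16, C=15, tardiness=max(0,15-16)=0
  Job 3: p=5, d=22, C=20, tardiness=max(0,20-22)=0
  Job 4: p=6, d=23, C=26, tardiness=max(0,26-23)=3
  Job 5: p=7, d=30, C=33, tardiness=max(0,33-30)=3
Total tardiness = 6

6


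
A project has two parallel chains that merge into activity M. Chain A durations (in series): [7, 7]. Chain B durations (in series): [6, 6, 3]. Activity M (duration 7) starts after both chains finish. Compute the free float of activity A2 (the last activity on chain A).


ES(A2) = sum of predecessors on chain A = 7
EF(A2) = ES + duration = 7 + 7 = 14
Successor of A2 is M. ES(M) = max(sum(A), sum(B)) = max(14, 15) = 15
Free float = ES(successor) - EF(current) = 15 - 14 = 1

1


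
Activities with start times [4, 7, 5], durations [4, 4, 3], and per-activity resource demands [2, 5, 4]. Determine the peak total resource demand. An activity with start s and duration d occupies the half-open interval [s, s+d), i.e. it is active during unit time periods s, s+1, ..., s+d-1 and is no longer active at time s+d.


Each activity i is active on [start_i, start_i + duration_i).
Compute total resource usage per time slot:
  t=0: active resources = [], total = 0
  t=1: active resources = [], total = 0
  t=2: active resources = [], total = 0
  t=3: active resources = [], total = 0
  t=4: active resources = [2], total = 2
  t=5: active resources = [2, 4], total = 6
  t=6: active resources = [2, 4], total = 6
  t=7: active resources = [2, 5, 4], total = 11
  t=8: active resources = [5], total = 5
  t=9: active resources = [5], total = 5
  t=10: active resources = [5], total = 5
Peak resource demand = 11

11


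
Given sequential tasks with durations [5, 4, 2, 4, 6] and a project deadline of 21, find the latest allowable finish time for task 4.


LF(activity 4) = deadline - sum of successor durations
Successors: activities 5 through 5 with durations [6]
Sum of successor durations = 6
LF = 21 - 6 = 15

15


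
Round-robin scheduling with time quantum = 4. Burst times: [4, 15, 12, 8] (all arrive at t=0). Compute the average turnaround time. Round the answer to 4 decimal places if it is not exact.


Time quantum = 4
Execution trace:
  J1 runs 4 units, time = 4
  J2 runs 4 units, time = 8
  J3 runs 4 units, time = 12
  J4 runs 4 units, time = 16
  J2 runs 4 units, time = 20
  J3 runs 4 units, time = 24
  J4 runs 4 units, time = 28
  J2 runs 4 units, time = 32
  J3 runs 4 units, time = 36
  J2 runs 3 units, time = 39
Finish times: [4, 39, 36, 28]
Average turnaround = 107/4 = 26.75

26.75


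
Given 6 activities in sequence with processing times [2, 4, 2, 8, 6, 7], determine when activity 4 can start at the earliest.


Activity 4 starts after activities 1 through 3 complete.
Predecessor durations: [2, 4, 2]
ES = 2 + 4 + 2 = 8

8


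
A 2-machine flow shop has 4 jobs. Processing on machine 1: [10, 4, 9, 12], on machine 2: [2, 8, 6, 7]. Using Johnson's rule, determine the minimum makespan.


Apply Johnson's rule:
  Group 1 (a <= b): [(2, 4, 8)]
  Group 2 (a > b): [(4, 12, 7), (3, 9, 6), (1, 10, 2)]
Optimal job order: [2, 4, 3, 1]
Schedule:
  Job 2: M1 done at 4, M2 done at 12
  Job 4: M1 done at 16, M2 done at 23
  Job 3: M1 done at 25, M2 done at 31
  Job 1: M1 done at 35, M2 done at 37
Makespan = 37

37


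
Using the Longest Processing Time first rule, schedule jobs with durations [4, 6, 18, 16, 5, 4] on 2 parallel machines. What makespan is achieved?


Sort jobs in decreasing order (LPT): [18, 16, 6, 5, 4, 4]
Assign each job to the least loaded machine:
  Machine 1: jobs [18, 5, 4], load = 27
  Machine 2: jobs [16, 6, 4], load = 26
Makespan = max load = 27

27


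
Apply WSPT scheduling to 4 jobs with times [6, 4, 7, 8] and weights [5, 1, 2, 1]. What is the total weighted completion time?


Compute p/w ratios and sort ascending (WSPT): [(6, 5), (7, 2), (4, 1), (8, 1)]
Compute weighted completion times:
  Job (p=6,w=5): C=6, w*C=5*6=30
  Job (p=7,w=2): C=13, w*C=2*13=26
  Job (p=4,w=1): C=17, w*C=1*17=17
  Job (p=8,w=1): C=25, w*C=1*25=25
Total weighted completion time = 98

98


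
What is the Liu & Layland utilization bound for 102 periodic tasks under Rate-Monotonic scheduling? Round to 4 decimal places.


Compute 2^(1/102) = 1.0068187028
Subtract 1: 1.0068187028 - 1 = 0.0068187028
Multiply by n: 102 * 0.0068187028 = 0.6955076856
Round to 4 dp: 0.6955

0.6955


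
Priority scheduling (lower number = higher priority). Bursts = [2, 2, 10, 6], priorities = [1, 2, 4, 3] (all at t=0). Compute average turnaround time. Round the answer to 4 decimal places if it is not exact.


Sort by priority (ascending = highest first):
Order: [(1, 2), (2, 2), (3, 6), (4, 10)]
Completion times:
  Priority 1, burst=2, C=2
  Priority 2, burst=2, C=4
  Priority 3, burst=6, C=10
  Priority 4, burst=10, C=20
Average turnaround = 36/4 = 9.0

9.0


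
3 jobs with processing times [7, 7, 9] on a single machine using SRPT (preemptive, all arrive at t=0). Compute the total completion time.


Since all jobs arrive at t=0, SRPT equals SPT ordering.
SPT order: [7, 7, 9]
Completion times:
  Job 1: p=7, C=7
  Job 2: p=7, C=14
  Job 3: p=9, C=23
Total completion time = 7 + 14 + 23 = 44

44


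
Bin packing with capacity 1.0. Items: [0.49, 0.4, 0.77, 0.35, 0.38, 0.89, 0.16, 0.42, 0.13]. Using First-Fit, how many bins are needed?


Place items sequentially using First-Fit:
  Item 0.49 -> new Bin 1
  Item 0.4 -> Bin 1 (now 0.89)
  Item 0.77 -> new Bin 2
  Item 0.35 -> new Bin 3
  Item 0.38 -> Bin 3 (now 0.73)
  Item 0.89 -> new Bin 4
  Item 0.16 -> Bin 2 (now 0.93)
  Item 0.42 -> new Bin 5
  Item 0.13 -> Bin 3 (now 0.86)
Total bins used = 5

5


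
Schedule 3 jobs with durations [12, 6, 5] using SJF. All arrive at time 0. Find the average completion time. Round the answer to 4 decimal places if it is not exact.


SJF order (ascending): [5, 6, 12]
Completion times:
  Job 1: burst=5, C=5
  Job 2: burst=6, C=11
  Job 3: burst=12, C=23
Average completion = 39/3 = 13.0

13.0


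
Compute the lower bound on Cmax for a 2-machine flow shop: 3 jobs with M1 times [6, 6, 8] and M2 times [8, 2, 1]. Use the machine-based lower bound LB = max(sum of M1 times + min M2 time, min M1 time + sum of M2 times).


LB1 = sum(M1 times) + min(M2 times) = 20 + 1 = 21
LB2 = min(M1 times) + sum(M2 times) = 6 + 11 = 17
Lower bound = max(LB1, LB2) = max(21, 17) = 21

21


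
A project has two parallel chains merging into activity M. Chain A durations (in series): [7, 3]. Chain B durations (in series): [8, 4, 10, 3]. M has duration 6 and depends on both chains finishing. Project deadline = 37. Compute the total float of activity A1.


Forward pass: ES(A1) = sum of predecessors on chain A = 0
EF = ES + duration = 0 + 7 = 7
Backward pass: LF(M) = deadline = 37; LS(M) = 37 - 6 = 31
LF(A1) = LS(M) - sum(successors on chain A) = 31 - 3 = 28
LS = LF - duration = 28 - 7 = 21
Total float = LS - ES = 21 - 0 = 21

21


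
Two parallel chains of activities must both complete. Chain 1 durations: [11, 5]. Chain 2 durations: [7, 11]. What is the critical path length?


Path A total = 11 + 5 = 16
Path B total = 7 + 11 = 18
Critical path = longest path = max(16, 18) = 18

18


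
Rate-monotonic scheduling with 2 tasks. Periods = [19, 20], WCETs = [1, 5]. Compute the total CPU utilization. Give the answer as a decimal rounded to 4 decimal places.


Compute individual utilizations (exact fractions):
  Task 1: C/T = 1/19 (approx. 0.0526)
  Task 2: C/T = 5/20 = 1/4 (approx. 0.25)
Total utilization U = 1/19 + 1/4 = 23/76
Rounded to 4 decimal places: U = 0.3026
RM (Liu & Layland) bound for 2 tasks = 0.828427; compare with U = 23/76 (approx. 0.302632)
U <= bound, so schedulable by RM sufficient condition.

0.3026


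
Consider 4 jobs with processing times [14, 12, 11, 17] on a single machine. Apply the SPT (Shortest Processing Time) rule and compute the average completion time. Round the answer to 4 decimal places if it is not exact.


Sort jobs by processing time (SPT order): [11, 12, 14, 17]
Compute completion times sequentially:
  Job 1: processing = 11, completes at 11
  Job 2: processing = 12, completes at 23
  Job 3: processing = 14, completes at 37
  Job 4: processing = 17, completes at 54
Sum of completion times = 125
Average completion time = 125/4 = 31.25

31.25


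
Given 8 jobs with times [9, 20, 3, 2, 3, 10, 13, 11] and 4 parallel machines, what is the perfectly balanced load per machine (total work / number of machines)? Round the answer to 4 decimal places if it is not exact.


Total processing time = 9 + 20 + 3 + 2 + 3 + 10 + 13 + 11 = 71
Number of machines = 4
Ideal balanced load = 71 / 4 = 17.75

17.75


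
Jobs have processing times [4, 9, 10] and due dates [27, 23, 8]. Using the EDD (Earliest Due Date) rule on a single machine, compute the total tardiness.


Sort by due date (EDD order): [(10, 8), (9, 23), (4, 27)]
Compute completion times and tardiness:
  Job 1: p=10, d=8, C=10, tardiness=max(0,10-8)=2
  Job 2: p=9, d=23, C=19, tardiness=max(0,19-23)=0
  Job 3: p=4, d=27, C=23, tardiness=max(0,23-27)=0
Total tardiness = 2

2


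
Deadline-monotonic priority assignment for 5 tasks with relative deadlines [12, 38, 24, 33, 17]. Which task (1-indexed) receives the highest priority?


Sort tasks by relative deadline (ascending):
  Task 1: deadline = 12
  Task 5: deadline = 17
  Task 3: deadline = 24
  Task 4: deadline = 33
  Task 2: deadline = 38
Priority order (highest first): [1, 5, 3, 4, 2]
Highest priority task = 1

1


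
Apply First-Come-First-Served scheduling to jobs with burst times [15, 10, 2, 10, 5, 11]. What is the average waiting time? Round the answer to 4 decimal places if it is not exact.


FCFS order (as given): [15, 10, 2, 10, 5, 11]
Waiting times:
  Job 1: wait = 0
  Job 2: wait = 15
  Job 3: wait = 25
  Job 4: wait = 27
  Job 5: wait = 37
  Job 6: wait = 42
Sum of waiting times = 146
Average waiting time = 146/6 = 24.3333

24.3333


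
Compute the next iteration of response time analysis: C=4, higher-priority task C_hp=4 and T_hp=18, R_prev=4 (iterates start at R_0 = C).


R_next = C + ceil(R_prev / T_hp) * C_hp
ceil(4 / 18) = ceil(0.2222) = 1
Interference = 1 * 4 = 4
R_next = 4 + 4 = 8

8


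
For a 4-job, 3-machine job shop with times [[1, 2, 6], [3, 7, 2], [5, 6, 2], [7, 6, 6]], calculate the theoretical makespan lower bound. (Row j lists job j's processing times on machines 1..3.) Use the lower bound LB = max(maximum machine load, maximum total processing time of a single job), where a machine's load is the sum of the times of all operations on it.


Machine loads:
  Machine 1: 1 + 3 + 5 + 7 = 16
  Machine 2: 2 + 7 + 6 + 6 = 21
  Machine 3: 6 + 2 + 2 + 6 = 16
Max machine load = 21
Job totals:
  Job 1: 9
  Job 2: 12
  Job 3: 13
  Job 4: 19
Max job total = 19
Lower bound = max(21, 19) = 21

21


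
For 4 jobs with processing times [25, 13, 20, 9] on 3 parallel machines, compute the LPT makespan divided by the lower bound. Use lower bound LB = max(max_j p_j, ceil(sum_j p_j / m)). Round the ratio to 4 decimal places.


LPT order: [25, 20, 13, 9]
Machine loads after assignment: [25, 20, 22]
LPT makespan = 25
Lower bound = max(max_job, ceil(total/3)) = max(25, 23) = 25
Ratio = 25 / 25 = 1.0

1.0


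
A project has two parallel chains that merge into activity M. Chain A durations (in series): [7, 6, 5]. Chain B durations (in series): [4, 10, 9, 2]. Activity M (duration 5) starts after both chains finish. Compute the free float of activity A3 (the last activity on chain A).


ES(A3) = sum of predecessors on chain A = 13
EF(A3) = ES + duration = 13 + 5 = 18
Successor of A3 is M. ES(M) = max(sum(A), sum(B)) = max(18, 25) = 25
Free float = ES(successor) - EF(current) = 25 - 18 = 7

7


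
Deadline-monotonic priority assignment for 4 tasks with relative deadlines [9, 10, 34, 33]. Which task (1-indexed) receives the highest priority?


Sort tasks by relative deadline (ascending):
  Task 1: deadline = 9
  Task 2: deadline = 10
  Task 4: deadline = 33
  Task 3: deadline = 34
Priority order (highest first): [1, 2, 4, 3]
Highest priority task = 1

1


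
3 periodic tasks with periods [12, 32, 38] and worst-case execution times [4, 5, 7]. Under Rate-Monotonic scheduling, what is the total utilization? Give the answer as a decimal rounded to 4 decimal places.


Compute individual utilizations (exact fractions):
  Task 1: C/T = 4/12 = 1/3 (approx. 0.3333)
  Task 2: C/T = 5/32 (approx. 0.1563)
  Task 3: C/T = 7/38 (approx. 0.1842)
Total utilization U = 1/3 + 5/32 + 7/38 = 1229/1824
Rounded to 4 decimal places: U = 0.6738
RM (Liu & Layland) bound for 3 tasks = 0.779763; compare with U = 1229/1824 (approx. 0.673794)
U <= bound, so schedulable by RM sufficient condition.

0.6738


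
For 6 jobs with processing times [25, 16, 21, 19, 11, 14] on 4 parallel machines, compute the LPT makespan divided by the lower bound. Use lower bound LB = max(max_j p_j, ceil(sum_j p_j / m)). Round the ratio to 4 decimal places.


LPT order: [25, 21, 19, 16, 14, 11]
Machine loads after assignment: [25, 21, 30, 30]
LPT makespan = 30
Lower bound = max(max_job, ceil(total/4)) = max(25, 27) = 27
Ratio = 30 / 27 = 1.1111

1.1111


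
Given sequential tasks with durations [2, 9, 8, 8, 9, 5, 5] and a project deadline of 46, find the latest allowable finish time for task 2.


LF(activity 2) = deadline - sum of successor durations
Successors: activities 3 through 7 with durations [8, 8, 9, 5, 5]
Sum of successor durations = 35
LF = 46 - 35 = 11

11


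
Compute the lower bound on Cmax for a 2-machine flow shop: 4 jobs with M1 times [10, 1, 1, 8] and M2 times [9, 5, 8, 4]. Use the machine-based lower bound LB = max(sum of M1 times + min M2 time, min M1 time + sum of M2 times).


LB1 = sum(M1 times) + min(M2 times) = 20 + 4 = 24
LB2 = min(M1 times) + sum(M2 times) = 1 + 26 = 27
Lower bound = max(LB1, LB2) = max(24, 27) = 27

27


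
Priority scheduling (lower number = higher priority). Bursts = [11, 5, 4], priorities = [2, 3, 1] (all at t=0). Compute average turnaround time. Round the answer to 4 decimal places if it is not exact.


Sort by priority (ascending = highest first):
Order: [(1, 4), (2, 11), (3, 5)]
Completion times:
  Priority 1, burst=4, C=4
  Priority 2, burst=11, C=15
  Priority 3, burst=5, C=20
Average turnaround = 39/3 = 13.0

13.0


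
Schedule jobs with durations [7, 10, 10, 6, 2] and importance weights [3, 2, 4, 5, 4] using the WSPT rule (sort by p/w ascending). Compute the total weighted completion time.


Compute p/w ratios and sort ascending (WSPT): [(2, 4), (6, 5), (7, 3), (10, 4), (10, 2)]
Compute weighted completion times:
  Job (p=2,w=4): C=2, w*C=4*2=8
  Job (p=6,w=5): C=8, w*C=5*8=40
  Job (p=7,w=3): C=15, w*C=3*15=45
  Job (p=10,w=4): C=25, w*C=4*25=100
  Job (p=10,w=2): C=35, w*C=2*35=70
Total weighted completion time = 263

263


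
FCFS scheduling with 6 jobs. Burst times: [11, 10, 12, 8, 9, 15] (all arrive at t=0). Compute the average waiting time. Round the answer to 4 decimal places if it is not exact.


FCFS order (as given): [11, 10, 12, 8, 9, 15]
Waiting times:
  Job 1: wait = 0
  Job 2: wait = 11
  Job 3: wait = 21
  Job 4: wait = 33
  Job 5: wait = 41
  Job 6: wait = 50
Sum of waiting times = 156
Average waiting time = 156/6 = 26.0

26.0


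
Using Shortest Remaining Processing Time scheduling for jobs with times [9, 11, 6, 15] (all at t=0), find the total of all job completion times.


Since all jobs arrive at t=0, SRPT equals SPT ordering.
SPT order: [6, 9, 11, 15]
Completion times:
  Job 1: p=6, C=6
  Job 2: p=9, C=15
  Job 3: p=11, C=26
  Job 4: p=15, C=41
Total completion time = 6 + 15 + 26 + 41 = 88

88


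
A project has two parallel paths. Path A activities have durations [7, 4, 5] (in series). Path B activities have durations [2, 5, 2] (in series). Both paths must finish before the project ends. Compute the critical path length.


Path A total = 7 + 4 + 5 = 16
Path B total = 2 + 5 + 2 = 9
Critical path = longest path = max(16, 9) = 16

16


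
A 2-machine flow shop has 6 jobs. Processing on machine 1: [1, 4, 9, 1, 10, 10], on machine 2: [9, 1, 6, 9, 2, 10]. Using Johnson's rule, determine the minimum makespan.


Apply Johnson's rule:
  Group 1 (a <= b): [(1, 1, 9), (4, 1, 9), (6, 10, 10)]
  Group 2 (a > b): [(3, 9, 6), (5, 10, 2), (2, 4, 1)]
Optimal job order: [1, 4, 6, 3, 5, 2]
Schedule:
  Job 1: M1 done at 1, M2 done at 10
  Job 4: M1 done at 2, M2 done at 19
  Job 6: M1 done at 12, M2 done at 29
  Job 3: M1 done at 21, M2 done at 35
  Job 5: M1 done at 31, M2 done at 37
  Job 2: M1 done at 35, M2 done at 38
Makespan = 38

38


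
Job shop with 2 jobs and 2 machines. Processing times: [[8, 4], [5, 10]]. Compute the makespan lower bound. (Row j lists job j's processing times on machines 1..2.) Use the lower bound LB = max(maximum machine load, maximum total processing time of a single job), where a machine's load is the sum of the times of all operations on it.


Machine loads:
  Machine 1: 8 + 5 = 13
  Machine 2: 4 + 10 = 14
Max machine load = 14
Job totals:
  Job 1: 12
  Job 2: 15
Max job total = 15
Lower bound = max(14, 15) = 15

15


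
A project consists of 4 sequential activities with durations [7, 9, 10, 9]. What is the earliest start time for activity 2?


Activity 2 starts after activities 1 through 1 complete.
Predecessor durations: [7]
ES = 7 = 7

7


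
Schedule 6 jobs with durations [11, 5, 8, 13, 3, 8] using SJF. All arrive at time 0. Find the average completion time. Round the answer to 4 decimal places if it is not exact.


SJF order (ascending): [3, 5, 8, 8, 11, 13]
Completion times:
  Job 1: burst=3, C=3
  Job 2: burst=5, C=8
  Job 3: burst=8, C=16
  Job 4: burst=8, C=24
  Job 5: burst=11, C=35
  Job 6: burst=13, C=48
Average completion = 134/6 = 22.3333

22.3333


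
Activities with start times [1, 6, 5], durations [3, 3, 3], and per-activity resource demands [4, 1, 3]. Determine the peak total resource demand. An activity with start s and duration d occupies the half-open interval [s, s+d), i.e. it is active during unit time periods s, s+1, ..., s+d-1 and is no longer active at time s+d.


Each activity i is active on [start_i, start_i + duration_i).
Compute total resource usage per time slot:
  t=0: active resources = [], total = 0
  t=1: active resources = [4], total = 4
  t=2: active resources = [4], total = 4
  t=3: active resources = [4], total = 4
  t=4: active resources = [], total = 0
  t=5: active resources = [3], total = 3
  t=6: active resources = [1, 3], total = 4
  t=7: active resources = [1, 3], total = 4
  t=8: active resources = [1], total = 1
Peak resource demand = 4

4


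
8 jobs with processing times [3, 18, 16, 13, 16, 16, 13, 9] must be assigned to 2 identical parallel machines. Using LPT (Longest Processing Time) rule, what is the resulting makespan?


Sort jobs in decreasing order (LPT): [18, 16, 16, 16, 13, 13, 9, 3]
Assign each job to the least loaded machine:
  Machine 1: jobs [18, 16, 13, 3], load = 50
  Machine 2: jobs [16, 16, 13, 9], load = 54
Makespan = max load = 54

54


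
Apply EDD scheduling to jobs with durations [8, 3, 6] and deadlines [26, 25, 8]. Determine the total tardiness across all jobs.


Sort by due date (EDD order): [(6, 8), (3, 25), (8, 26)]
Compute completion times and tardiness:
  Job 1: p=6, d=8, C=6, tardiness=max(0,6-8)=0
  Job 2: p=3, d=25, C=9, tardiness=max(0,9-25)=0
  Job 3: p=8, d=26, C=17, tardiness=max(0,17-26)=0
Total tardiness = 0

0


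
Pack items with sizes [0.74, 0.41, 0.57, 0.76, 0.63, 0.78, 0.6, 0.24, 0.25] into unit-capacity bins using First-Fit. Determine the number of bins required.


Place items sequentially using First-Fit:
  Item 0.74 -> new Bin 1
  Item 0.41 -> new Bin 2
  Item 0.57 -> Bin 2 (now 0.98)
  Item 0.76 -> new Bin 3
  Item 0.63 -> new Bin 4
  Item 0.78 -> new Bin 5
  Item 0.6 -> new Bin 6
  Item 0.24 -> Bin 1 (now 0.98)
  Item 0.25 -> Bin 4 (now 0.88)
Total bins used = 6

6


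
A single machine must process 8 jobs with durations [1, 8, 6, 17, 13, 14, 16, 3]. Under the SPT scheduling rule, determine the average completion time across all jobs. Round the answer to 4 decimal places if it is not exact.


Sort jobs by processing time (SPT order): [1, 3, 6, 8, 13, 14, 16, 17]
Compute completion times sequentially:
  Job 1: processing = 1, completes at 1
  Job 2: processing = 3, completes at 4
  Job 3: processing = 6, completes at 10
  Job 4: processing = 8, completes at 18
  Job 5: processing = 13, completes at 31
  Job 6: processing = 14, completes at 45
  Job 7: processing = 16, completes at 61
  Job 8: processing = 17, completes at 78
Sum of completion times = 248
Average completion time = 248/8 = 31.0

31.0


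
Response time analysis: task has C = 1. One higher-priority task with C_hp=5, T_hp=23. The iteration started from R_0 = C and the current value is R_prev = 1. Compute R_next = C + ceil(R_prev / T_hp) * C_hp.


R_next = C + ceil(R_prev / T_hp) * C_hp
ceil(1 / 23) = ceil(0.0435) = 1
Interference = 1 * 5 = 5
R_next = 1 + 5 = 6

6


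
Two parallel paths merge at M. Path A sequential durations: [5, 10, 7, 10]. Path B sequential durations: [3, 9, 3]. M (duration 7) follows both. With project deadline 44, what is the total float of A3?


Forward pass: ES(A3) = sum of predecessors on chain A = 15
EF = ES + duration = 15 + 7 = 22
Backward pass: LF(M) = deadline = 44; LS(M) = 44 - 7 = 37
LF(A3) = LS(M) - sum(successors on chain A) = 37 - 10 = 27
LS = LF - duration = 27 - 7 = 20
Total float = LS - ES = 20 - 15 = 5

5


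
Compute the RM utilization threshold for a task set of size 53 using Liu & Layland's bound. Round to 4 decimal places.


Compute 2^(1/53) = 1.0131641430
Subtract 1: 1.0131641430 - 1 = 0.0131641430
Multiply by n: 53 * 0.0131641430 = 0.6976995790
Round to 4 dp: 0.6977

0.6977


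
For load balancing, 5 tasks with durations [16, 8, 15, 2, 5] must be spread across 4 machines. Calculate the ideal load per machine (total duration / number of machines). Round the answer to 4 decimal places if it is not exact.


Total processing time = 16 + 8 + 15 + 2 + 5 = 46
Number of machines = 4
Ideal balanced load = 46 / 4 = 11.5

11.5


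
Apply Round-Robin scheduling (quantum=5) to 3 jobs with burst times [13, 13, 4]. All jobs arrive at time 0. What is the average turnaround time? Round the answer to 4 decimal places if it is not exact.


Time quantum = 5
Execution trace:
  J1 runs 5 units, time = 5
  J2 runs 5 units, time = 10
  J3 runs 4 units, time = 14
  J1 runs 5 units, time = 19
  J2 runs 5 units, time = 24
  J1 runs 3 units, time = 27
  J2 runs 3 units, time = 30
Finish times: [27, 30, 14]
Average turnaround = 71/3 = 23.6667

23.6667


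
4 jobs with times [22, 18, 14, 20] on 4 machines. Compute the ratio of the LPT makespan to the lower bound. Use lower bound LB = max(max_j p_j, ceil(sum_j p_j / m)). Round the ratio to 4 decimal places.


LPT order: [22, 20, 18, 14]
Machine loads after assignment: [22, 20, 18, 14]
LPT makespan = 22
Lower bound = max(max_job, ceil(total/4)) = max(22, 19) = 22
Ratio = 22 / 22 = 1.0

1.0


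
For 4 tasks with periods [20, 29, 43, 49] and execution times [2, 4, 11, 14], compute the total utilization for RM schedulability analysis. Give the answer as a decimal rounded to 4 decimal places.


Compute individual utilizations (exact fractions):
  Task 1: C/T = 2/20 = 1/10 (approx. 0.1)
  Task 2: C/T = 4/29 (approx. 0.1379)
  Task 3: C/T = 11/43 (approx. 0.2558)
  Task 4: C/T = 14/49 = 2/7 (approx. 0.2857)
Total utilization U = 1/10 + 4/29 + 11/43 + 2/7 = 68039/87290
Rounded to 4 decimal places: U = 0.7795
RM (Liu & Layland) bound for 4 tasks = 0.756828; compare with U = 68039/87290 (approx. 0.779459)
bound < U <= 1, so the RM sufficient condition is not met (inconclusive; an exact test such as response-time analysis is needed).

0.7795


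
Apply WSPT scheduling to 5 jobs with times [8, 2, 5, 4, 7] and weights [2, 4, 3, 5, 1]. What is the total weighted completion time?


Compute p/w ratios and sort ascending (WSPT): [(2, 4), (4, 5), (5, 3), (8, 2), (7, 1)]
Compute weighted completion times:
  Job (p=2,w=4): C=2, w*C=4*2=8
  Job (p=4,w=5): C=6, w*C=5*6=30
  Job (p=5,w=3): C=11, w*C=3*11=33
  Job (p=8,w=2): C=19, w*C=2*19=38
  Job (p=7,w=1): C=26, w*C=1*26=26
Total weighted completion time = 135

135


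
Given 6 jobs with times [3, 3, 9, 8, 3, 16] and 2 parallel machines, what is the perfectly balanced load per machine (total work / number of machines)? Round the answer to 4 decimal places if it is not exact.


Total processing time = 3 + 3 + 9 + 8 + 3 + 16 = 42
Number of machines = 2
Ideal balanced load = 42 / 2 = 21.0

21.0


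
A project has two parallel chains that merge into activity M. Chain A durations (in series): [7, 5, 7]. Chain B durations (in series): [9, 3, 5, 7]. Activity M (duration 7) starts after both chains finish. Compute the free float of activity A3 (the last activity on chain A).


ES(A3) = sum of predecessors on chain A = 12
EF(A3) = ES + duration = 12 + 7 = 19
Successor of A3 is M. ES(M) = max(sum(A), sum(B)) = max(19, 24) = 24
Free float = ES(successor) - EF(current) = 24 - 19 = 5

5


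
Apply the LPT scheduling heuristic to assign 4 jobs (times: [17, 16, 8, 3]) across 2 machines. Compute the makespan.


Sort jobs in decreasing order (LPT): [17, 16, 8, 3]
Assign each job to the least loaded machine:
  Machine 1: jobs [17, 3], load = 20
  Machine 2: jobs [16, 8], load = 24
Makespan = max load = 24

24


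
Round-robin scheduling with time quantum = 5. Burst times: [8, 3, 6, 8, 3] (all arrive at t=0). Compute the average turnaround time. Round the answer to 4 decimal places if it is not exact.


Time quantum = 5
Execution trace:
  J1 runs 5 units, time = 5
  J2 runs 3 units, time = 8
  J3 runs 5 units, time = 13
  J4 runs 5 units, time = 18
  J5 runs 3 units, time = 21
  J1 runs 3 units, time = 24
  J3 runs 1 units, time = 25
  J4 runs 3 units, time = 28
Finish times: [24, 8, 25, 28, 21]
Average turnaround = 106/5 = 21.2

21.2


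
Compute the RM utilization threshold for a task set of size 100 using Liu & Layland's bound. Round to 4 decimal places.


Compute 2^(1/100) = 1.0069555501
Subtract 1: 1.0069555501 - 1 = 0.0069555501
Multiply by n: 100 * 0.0069555501 = 0.6955550100
Round to 4 dp: 0.6956

0.6956


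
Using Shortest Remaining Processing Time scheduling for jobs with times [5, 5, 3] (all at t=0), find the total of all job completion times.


Since all jobs arrive at t=0, SRPT equals SPT ordering.
SPT order: [3, 5, 5]
Completion times:
  Job 1: p=3, C=3
  Job 2: p=5, C=8
  Job 3: p=5, C=13
Total completion time = 3 + 8 + 13 = 24

24


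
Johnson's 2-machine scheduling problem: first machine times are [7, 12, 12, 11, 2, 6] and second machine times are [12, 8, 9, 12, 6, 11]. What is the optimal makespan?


Apply Johnson's rule:
  Group 1 (a <= b): [(5, 2, 6), (6, 6, 11), (1, 7, 12), (4, 11, 12)]
  Group 2 (a > b): [(3, 12, 9), (2, 12, 8)]
Optimal job order: [5, 6, 1, 4, 3, 2]
Schedule:
  Job 5: M1 done at 2, M2 done at 8
  Job 6: M1 done at 8, M2 done at 19
  Job 1: M1 done at 15, M2 done at 31
  Job 4: M1 done at 26, M2 done at 43
  Job 3: M1 done at 38, M2 done at 52
  Job 2: M1 done at 50, M2 done at 60
Makespan = 60

60


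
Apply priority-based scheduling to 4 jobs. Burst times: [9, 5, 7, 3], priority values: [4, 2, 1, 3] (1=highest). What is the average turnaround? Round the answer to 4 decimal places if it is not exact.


Sort by priority (ascending = highest first):
Order: [(1, 7), (2, 5), (3, 3), (4, 9)]
Completion times:
  Priority 1, burst=7, C=7
  Priority 2, burst=5, C=12
  Priority 3, burst=3, C=15
  Priority 4, burst=9, C=24
Average turnaround = 58/4 = 14.5

14.5


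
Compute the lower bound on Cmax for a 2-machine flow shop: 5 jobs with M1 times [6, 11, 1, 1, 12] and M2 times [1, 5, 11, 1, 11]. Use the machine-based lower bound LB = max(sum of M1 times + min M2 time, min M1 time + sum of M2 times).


LB1 = sum(M1 times) + min(M2 times) = 31 + 1 = 32
LB2 = min(M1 times) + sum(M2 times) = 1 + 29 = 30
Lower bound = max(LB1, LB2) = max(32, 30) = 32

32


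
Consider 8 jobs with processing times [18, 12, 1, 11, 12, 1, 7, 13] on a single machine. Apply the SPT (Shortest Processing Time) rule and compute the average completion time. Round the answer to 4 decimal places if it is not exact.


Sort jobs by processing time (SPT order): [1, 1, 7, 11, 12, 12, 13, 18]
Compute completion times sequentially:
  Job 1: processing = 1, completes at 1
  Job 2: processing = 1, completes at 2
  Job 3: processing = 7, completes at 9
  Job 4: processing = 11, completes at 20
  Job 5: processing = 12, completes at 32
  Job 6: processing = 12, completes at 44
  Job 7: processing = 13, completes at 57
  Job 8: processing = 18, completes at 75
Sum of completion times = 240
Average completion time = 240/8 = 30.0

30.0


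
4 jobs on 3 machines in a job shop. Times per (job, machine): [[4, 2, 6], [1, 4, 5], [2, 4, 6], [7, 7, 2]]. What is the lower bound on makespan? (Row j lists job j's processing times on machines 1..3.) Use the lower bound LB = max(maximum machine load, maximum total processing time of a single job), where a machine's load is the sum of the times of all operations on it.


Machine loads:
  Machine 1: 4 + 1 + 2 + 7 = 14
  Machine 2: 2 + 4 + 4 + 7 = 17
  Machine 3: 6 + 5 + 6 + 2 = 19
Max machine load = 19
Job totals:
  Job 1: 12
  Job 2: 10
  Job 3: 12
  Job 4: 16
Max job total = 16
Lower bound = max(19, 16) = 19

19


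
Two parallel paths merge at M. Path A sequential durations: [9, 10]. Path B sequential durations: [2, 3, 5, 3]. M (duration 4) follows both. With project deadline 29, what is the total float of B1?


Forward pass: ES(B1) = sum of predecessors on chain B = 0
EF = ES + duration = 0 + 2 = 2
Backward pass: LF(M) = deadline = 29; LS(M) = 29 - 4 = 25
LF(B1) = LS(M) - sum(successors on chain B) = 25 - 11 = 14
LS = LF - duration = 14 - 2 = 12
Total float = LS - ES = 12 - 0 = 12

12


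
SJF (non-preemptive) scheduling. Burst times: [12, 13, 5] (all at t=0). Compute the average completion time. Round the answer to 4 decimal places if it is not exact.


SJF order (ascending): [5, 12, 13]
Completion times:
  Job 1: burst=5, C=5
  Job 2: burst=12, C=17
  Job 3: burst=13, C=30
Average completion = 52/3 = 17.3333

17.3333


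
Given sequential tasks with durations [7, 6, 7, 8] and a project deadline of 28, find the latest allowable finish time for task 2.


LF(activity 2) = deadline - sum of successor durations
Successors: activities 3 through 4 with durations [7, 8]
Sum of successor durations = 15
LF = 28 - 15 = 13

13


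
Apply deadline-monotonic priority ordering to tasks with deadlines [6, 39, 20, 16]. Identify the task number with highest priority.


Sort tasks by relative deadline (ascending):
  Task 1: deadline = 6
  Task 4: deadline = 16
  Task 3: deadline = 20
  Task 2: deadline = 39
Priority order (highest first): [1, 4, 3, 2]
Highest priority task = 1

1


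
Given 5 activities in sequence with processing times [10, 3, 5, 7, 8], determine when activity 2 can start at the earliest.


Activity 2 starts after activities 1 through 1 complete.
Predecessor durations: [10]
ES = 10 = 10

10


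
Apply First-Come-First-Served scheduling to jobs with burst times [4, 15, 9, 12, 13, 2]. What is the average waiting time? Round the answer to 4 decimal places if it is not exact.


FCFS order (as given): [4, 15, 9, 12, 13, 2]
Waiting times:
  Job 1: wait = 0
  Job 2: wait = 4
  Job 3: wait = 19
  Job 4: wait = 28
  Job 5: wait = 40
  Job 6: wait = 53
Sum of waiting times = 144
Average waiting time = 144/6 = 24.0

24.0


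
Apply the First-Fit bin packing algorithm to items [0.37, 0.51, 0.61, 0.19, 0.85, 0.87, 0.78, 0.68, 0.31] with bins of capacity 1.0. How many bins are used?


Place items sequentially using First-Fit:
  Item 0.37 -> new Bin 1
  Item 0.51 -> Bin 1 (now 0.88)
  Item 0.61 -> new Bin 2
  Item 0.19 -> Bin 2 (now 0.8)
  Item 0.85 -> new Bin 3
  Item 0.87 -> new Bin 4
  Item 0.78 -> new Bin 5
  Item 0.68 -> new Bin 6
  Item 0.31 -> Bin 6 (now 0.99)
Total bins used = 6

6


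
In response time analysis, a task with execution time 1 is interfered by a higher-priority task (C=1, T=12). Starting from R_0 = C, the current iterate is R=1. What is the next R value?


R_next = C + ceil(R_prev / T_hp) * C_hp
ceil(1 / 12) = ceil(0.0833) = 1
Interference = 1 * 1 = 1
R_next = 1 + 1 = 2

2


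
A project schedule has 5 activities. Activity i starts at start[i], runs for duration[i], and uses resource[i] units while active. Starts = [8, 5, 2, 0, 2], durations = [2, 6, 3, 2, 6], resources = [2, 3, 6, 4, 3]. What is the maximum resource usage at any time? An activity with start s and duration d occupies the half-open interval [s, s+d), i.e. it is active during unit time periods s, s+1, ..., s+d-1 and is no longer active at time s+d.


Each activity i is active on [start_i, start_i + duration_i).
Compute total resource usage per time slot:
  t=0: active resources = [4], total = 4
  t=1: active resources = [4], total = 4
  t=2: active resources = [6, 3], total = 9
  t=3: active resources = [6, 3], total = 9
  t=4: active resources = [6, 3], total = 9
  t=5: active resources = [3, 3], total = 6
  t=6: active resources = [3, 3], total = 6
  t=7: active resources = [3, 3], total = 6
  t=8: active resources = [2, 3], total = 5
  t=9: active resources = [2, 3], total = 5
  t=10: active resources = [3], total = 3
Peak resource demand = 9

9


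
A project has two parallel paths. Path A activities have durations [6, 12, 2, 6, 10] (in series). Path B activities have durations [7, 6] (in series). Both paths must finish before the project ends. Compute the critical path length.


Path A total = 6 + 12 + 2 + 6 + 10 = 36
Path B total = 7 + 6 = 13
Critical path = longest path = max(36, 13) = 36

36


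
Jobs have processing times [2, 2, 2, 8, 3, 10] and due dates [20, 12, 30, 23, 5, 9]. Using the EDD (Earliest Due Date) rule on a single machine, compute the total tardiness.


Sort by due date (EDD order): [(3, 5), (10, 9), (2, 12), (2, 20), (8, 23), (2, 30)]
Compute completion times and tardiness:
  Job 1: p=3, d=5, C=3, tardiness=max(0,3-5)=0
  Job 2: p=10, d=9, C=13, tardiness=max(0,13-9)=4
  Job 3: p=2, d=12, C=15, tardiness=max(0,15-12)=3
  Job 4: p=2, d=20, C=17, tardiness=max(0,17-20)=0
  Job 5: p=8, d=23, C=25, tardiness=max(0,25-23)=2
  Job 6: p=2, d=30, C=27, tardiness=max(0,27-30)=0
Total tardiness = 9

9


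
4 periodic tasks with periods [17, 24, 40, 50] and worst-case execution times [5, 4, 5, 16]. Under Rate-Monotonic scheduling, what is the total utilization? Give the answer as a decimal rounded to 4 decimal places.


Compute individual utilizations (exact fractions):
  Task 1: C/T = 5/17 (approx. 0.2941)
  Task 2: C/T = 4/24 = 1/6 (approx. 0.1667)
  Task 3: C/T = 5/40 = 1/8 (approx. 0.125)
  Task 4: C/T = 16/50 = 8/25 (approx. 0.32)
Total utilization U = 5/17 + 1/6 + 1/8 + 8/25 = 9239/10200
Rounded to 4 decimal places: U = 0.9058
RM (Liu & Layland) bound for 4 tasks = 0.756828; compare with U = 9239/10200 (approx. 0.905784)
bound < U <= 1, so the RM sufficient condition is not met (inconclusive; an exact test such as response-time analysis is needed).

0.9058


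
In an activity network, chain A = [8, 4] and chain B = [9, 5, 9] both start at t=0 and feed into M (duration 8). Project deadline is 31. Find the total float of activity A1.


Forward pass: ES(A1) = sum of predecessors on chain A = 0
EF = ES + duration = 0 + 8 = 8
Backward pass: LF(M) = deadline = 31; LS(M) = 31 - 8 = 23
LF(A1) = LS(M) - sum(successors on chain A) = 23 - 4 = 19
LS = LF - duration = 19 - 8 = 11
Total float = LS - ES = 11 - 0 = 11

11


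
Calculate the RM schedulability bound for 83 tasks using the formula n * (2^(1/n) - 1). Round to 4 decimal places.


Compute 2^(1/83) = 1.0083861392
Subtract 1: 1.0083861392 - 1 = 0.0083861392
Multiply by n: 83 * 0.0083861392 = 0.6960495536
Round to 4 dp: 0.6960

0.6960


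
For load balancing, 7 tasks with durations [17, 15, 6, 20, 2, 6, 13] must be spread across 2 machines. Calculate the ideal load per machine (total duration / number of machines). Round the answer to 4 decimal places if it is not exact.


Total processing time = 17 + 15 + 6 + 20 + 2 + 6 + 13 = 79
Number of machines = 2
Ideal balanced load = 79 / 2 = 39.5

39.5


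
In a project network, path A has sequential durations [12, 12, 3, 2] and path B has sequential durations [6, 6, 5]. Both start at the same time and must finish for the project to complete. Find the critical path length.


Path A total = 12 + 12 + 3 + 2 = 29
Path B total = 6 + 6 + 5 = 17
Critical path = longest path = max(29, 17) = 29

29


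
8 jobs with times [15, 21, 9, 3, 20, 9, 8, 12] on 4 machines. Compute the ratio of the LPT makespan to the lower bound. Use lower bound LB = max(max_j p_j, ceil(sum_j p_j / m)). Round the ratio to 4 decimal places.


LPT order: [21, 20, 15, 12, 9, 9, 8, 3]
Machine loads after assignment: [24, 28, 24, 21]
LPT makespan = 28
Lower bound = max(max_job, ceil(total/4)) = max(21, 25) = 25
Ratio = 28 / 25 = 1.12

1.12


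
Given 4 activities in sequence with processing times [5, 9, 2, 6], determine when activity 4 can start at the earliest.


Activity 4 starts after activities 1 through 3 complete.
Predecessor durations: [5, 9, 2]
ES = 5 + 9 + 2 = 16

16


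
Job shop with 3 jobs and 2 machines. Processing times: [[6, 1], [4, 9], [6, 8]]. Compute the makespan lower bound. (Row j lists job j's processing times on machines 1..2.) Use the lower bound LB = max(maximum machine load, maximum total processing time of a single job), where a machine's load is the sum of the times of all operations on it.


Machine loads:
  Machine 1: 6 + 4 + 6 = 16
  Machine 2: 1 + 9 + 8 = 18
Max machine load = 18
Job totals:
  Job 1: 7
  Job 2: 13
  Job 3: 14
Max job total = 14
Lower bound = max(18, 14) = 18

18


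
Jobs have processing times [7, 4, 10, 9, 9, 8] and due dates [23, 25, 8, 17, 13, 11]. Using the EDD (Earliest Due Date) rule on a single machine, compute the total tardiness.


Sort by due date (EDD order): [(10, 8), (8, 11), (9, 13), (9, 17), (7, 23), (4, 25)]
Compute completion times and tardiness:
  Job 1: p=10, d=8, C=10, tardiness=max(0,10-8)=2
  Job 2: p=8, d=11, C=18, tardiness=max(0,18-11)=7
  Job 3: p=9, d=13, C=27, tardiness=max(0,27-13)=14
  Job 4: p=9, d=17, C=36, tardiness=max(0,36-17)=19
  Job 5: p=7, d=23, C=43, tardiness=max(0,43-23)=20
  Job 6: p=4, d=25, C=47, tardiness=max(0,47-25)=22
Total tardiness = 84

84


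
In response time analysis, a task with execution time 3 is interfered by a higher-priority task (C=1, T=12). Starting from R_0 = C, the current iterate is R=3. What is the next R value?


R_next = C + ceil(R_prev / T_hp) * C_hp
ceil(3 / 12) = ceil(0.25) = 1
Interference = 1 * 1 = 1
R_next = 3 + 1 = 4

4
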